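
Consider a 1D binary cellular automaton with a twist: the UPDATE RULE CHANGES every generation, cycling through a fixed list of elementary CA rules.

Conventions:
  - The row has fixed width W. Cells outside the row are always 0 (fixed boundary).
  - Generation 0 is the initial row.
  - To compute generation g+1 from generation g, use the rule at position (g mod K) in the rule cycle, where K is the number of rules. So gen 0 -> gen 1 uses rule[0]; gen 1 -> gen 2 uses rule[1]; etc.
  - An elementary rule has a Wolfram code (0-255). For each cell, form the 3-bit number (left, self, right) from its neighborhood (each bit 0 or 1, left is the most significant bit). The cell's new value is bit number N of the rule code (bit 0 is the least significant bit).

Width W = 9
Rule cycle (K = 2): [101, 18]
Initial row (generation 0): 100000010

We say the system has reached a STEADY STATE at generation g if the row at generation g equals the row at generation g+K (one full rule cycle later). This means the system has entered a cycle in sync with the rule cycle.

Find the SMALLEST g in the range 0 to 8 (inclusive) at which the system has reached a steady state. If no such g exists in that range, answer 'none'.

Gen 0: 100000010
Gen 1 (rule 101): 101111010
Gen 2 (rule 18): 000000001
Gen 3 (rule 101): 111111101
Gen 4 (rule 18): 000000000
Gen 5 (rule 101): 111111111
Gen 6 (rule 18): 000000000
Gen 7 (rule 101): 111111111
Gen 8 (rule 18): 000000000
Gen 9 (rule 101): 111111111
Gen 10 (rule 18): 000000000

Answer: 4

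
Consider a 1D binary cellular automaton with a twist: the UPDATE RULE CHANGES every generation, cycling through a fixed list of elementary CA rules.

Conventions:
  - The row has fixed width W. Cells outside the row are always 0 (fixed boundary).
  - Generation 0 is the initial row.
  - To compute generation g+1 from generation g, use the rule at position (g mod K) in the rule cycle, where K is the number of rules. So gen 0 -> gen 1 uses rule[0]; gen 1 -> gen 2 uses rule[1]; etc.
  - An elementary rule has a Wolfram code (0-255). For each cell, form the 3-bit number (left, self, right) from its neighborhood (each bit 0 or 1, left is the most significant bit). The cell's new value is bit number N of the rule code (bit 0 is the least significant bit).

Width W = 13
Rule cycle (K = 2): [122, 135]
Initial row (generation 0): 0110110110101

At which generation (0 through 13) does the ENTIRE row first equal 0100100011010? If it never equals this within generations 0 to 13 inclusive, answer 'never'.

Answer: never

Derivation:
Gen 0: 0110110110101
Gen 1 (rule 122): 1111111111010
Gen 2 (rule 135): 0111111110010
Gen 3 (rule 122): 1100000011101
Gen 4 (rule 135): 0001111101001
Gen 5 (rule 122): 0011000110110
Gen 6 (rule 135): 1100011000000
Gen 7 (rule 122): 1110111100000
Gen 8 (rule 135): 0100011001111
Gen 9 (rule 122): 1010111111001
Gen 10 (rule 135): 1010011110011
Gen 11 (rule 122): 0101110011111
Gen 12 (rule 135): 1100100101110
Gen 13 (rule 122): 1111011011011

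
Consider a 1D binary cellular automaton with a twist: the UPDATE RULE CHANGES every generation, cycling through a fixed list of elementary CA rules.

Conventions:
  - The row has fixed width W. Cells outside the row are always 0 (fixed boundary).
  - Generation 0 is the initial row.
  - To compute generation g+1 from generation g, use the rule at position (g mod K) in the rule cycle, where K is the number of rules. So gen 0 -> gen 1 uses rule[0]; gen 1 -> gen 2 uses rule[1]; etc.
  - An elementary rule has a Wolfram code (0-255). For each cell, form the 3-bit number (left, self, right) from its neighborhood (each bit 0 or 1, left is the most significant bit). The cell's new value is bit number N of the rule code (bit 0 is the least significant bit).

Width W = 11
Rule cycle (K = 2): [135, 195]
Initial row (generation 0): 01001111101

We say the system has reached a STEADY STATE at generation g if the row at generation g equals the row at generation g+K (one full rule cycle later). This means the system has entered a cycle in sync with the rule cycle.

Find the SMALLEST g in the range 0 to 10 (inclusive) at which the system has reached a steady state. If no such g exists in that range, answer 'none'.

Answer: none

Derivation:
Gen 0: 01001111101
Gen 1 (rule 135): 11010111001
Gen 2 (rule 195): 01000011010
Gen 3 (rule 135): 11011100010
Gen 4 (rule 195): 01001101100
Gen 5 (rule 135): 11010000001
Gen 6 (rule 195): 01000111110
Gen 7 (rule 135): 11011011100
Gen 8 (rule 195): 01001001101
Gen 9 (rule 135): 11011010001
Gen 10 (rule 195): 01001000110
Gen 11 (rule 135): 11011011000
Gen 12 (rule 195): 01001001011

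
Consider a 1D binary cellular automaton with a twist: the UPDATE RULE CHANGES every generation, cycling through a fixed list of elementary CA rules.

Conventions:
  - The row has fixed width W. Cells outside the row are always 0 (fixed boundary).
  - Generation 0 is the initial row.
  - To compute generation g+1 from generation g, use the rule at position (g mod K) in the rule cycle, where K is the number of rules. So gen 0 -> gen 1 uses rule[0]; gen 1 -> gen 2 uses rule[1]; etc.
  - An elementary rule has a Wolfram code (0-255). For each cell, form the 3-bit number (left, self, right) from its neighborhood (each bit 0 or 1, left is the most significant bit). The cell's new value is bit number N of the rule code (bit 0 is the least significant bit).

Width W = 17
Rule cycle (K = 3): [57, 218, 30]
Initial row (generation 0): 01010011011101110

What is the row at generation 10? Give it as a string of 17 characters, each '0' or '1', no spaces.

Answer: 01011111100111100

Derivation:
Gen 0: 01010011011101110
Gen 1 (rule 57): 00101010110011001
Gen 2 (rule 218): 01000000111111110
Gen 3 (rule 30): 11100001100000001
Gen 4 (rule 57): 10011101011111100
Gen 5 (rule 218): 01111100011111110
Gen 6 (rule 30): 11000010110000001
Gen 7 (rule 57): 10111001101111100
Gen 8 (rule 218): 00111111101111110
Gen 9 (rule 30): 01100000001000001
Gen 10 (rule 57): 01011111100111100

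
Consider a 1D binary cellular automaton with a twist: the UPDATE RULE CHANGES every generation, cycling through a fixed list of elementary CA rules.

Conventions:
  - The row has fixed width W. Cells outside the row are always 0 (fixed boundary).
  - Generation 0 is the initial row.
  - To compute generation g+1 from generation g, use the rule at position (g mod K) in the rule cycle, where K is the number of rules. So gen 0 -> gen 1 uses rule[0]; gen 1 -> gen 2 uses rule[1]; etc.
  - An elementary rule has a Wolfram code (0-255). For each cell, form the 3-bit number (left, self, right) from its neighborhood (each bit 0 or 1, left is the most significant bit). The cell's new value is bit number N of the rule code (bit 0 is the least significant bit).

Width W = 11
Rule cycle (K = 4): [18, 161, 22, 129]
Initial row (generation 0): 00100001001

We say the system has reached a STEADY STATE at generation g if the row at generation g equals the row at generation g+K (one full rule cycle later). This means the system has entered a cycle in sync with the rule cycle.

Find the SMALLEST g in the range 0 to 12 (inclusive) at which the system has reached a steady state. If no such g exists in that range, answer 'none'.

Answer: 0

Derivation:
Gen 0: 00100001001
Gen 1 (rule 18): 01010010110
Gen 2 (rule 161): 00100001000
Gen 3 (rule 22): 01110011100
Gen 4 (rule 129): 00100001001
Gen 5 (rule 18): 01010010110
Gen 6 (rule 161): 00100001000
Gen 7 (rule 22): 01110011100
Gen 8 (rule 129): 00100001001
Gen 9 (rule 18): 01010010110
Gen 10 (rule 161): 00100001000
Gen 11 (rule 22): 01110011100
Gen 12 (rule 129): 00100001001
Gen 13 (rule 18): 01010010110
Gen 14 (rule 161): 00100001000
Gen 15 (rule 22): 01110011100
Gen 16 (rule 129): 00100001001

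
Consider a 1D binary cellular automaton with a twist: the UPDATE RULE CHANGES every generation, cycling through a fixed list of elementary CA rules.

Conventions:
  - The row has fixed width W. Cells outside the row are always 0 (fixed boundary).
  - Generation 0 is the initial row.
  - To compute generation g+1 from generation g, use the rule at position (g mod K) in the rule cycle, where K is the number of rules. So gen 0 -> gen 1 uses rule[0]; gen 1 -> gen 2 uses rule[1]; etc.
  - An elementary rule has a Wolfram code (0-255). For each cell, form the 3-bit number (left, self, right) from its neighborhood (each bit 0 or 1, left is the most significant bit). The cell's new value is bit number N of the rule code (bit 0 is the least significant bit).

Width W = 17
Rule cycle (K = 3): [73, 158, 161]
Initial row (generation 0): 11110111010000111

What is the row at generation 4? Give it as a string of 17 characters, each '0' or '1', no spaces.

Answer: 01100000000111000

Derivation:
Gen 0: 11110111010000111
Gen 1 (rule 73): 10010101000110101
Gen 2 (rule 158): 11110101101100101
Gen 3 (rule 161): 01101010010000010
Gen 4 (rule 73): 01100000000111000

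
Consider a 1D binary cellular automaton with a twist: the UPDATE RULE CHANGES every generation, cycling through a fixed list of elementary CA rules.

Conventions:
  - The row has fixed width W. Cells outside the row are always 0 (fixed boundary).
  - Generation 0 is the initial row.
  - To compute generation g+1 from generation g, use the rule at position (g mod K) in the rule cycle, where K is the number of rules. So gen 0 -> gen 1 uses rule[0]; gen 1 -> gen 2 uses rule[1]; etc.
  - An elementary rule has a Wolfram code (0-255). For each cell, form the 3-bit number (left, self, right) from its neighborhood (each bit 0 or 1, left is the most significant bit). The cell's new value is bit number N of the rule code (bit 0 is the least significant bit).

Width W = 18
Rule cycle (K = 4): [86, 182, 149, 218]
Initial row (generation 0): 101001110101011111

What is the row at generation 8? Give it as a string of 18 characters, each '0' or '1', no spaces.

Gen 0: 101001110101011111
Gen 1 (rule 86): 101110010101000001
Gen 2 (rule 182): 110101111111100011
Gen 3 (rule 149): 000100111111011000
Gen 4 (rule 218): 001011111111011100
Gen 5 (rule 86): 011000000001000110
Gen 6 (rule 182): 100100000011101001
Gen 7 (rule 149): 110111111001001101
Gen 8 (rule 218): 110111111110111100

Answer: 110111111110111100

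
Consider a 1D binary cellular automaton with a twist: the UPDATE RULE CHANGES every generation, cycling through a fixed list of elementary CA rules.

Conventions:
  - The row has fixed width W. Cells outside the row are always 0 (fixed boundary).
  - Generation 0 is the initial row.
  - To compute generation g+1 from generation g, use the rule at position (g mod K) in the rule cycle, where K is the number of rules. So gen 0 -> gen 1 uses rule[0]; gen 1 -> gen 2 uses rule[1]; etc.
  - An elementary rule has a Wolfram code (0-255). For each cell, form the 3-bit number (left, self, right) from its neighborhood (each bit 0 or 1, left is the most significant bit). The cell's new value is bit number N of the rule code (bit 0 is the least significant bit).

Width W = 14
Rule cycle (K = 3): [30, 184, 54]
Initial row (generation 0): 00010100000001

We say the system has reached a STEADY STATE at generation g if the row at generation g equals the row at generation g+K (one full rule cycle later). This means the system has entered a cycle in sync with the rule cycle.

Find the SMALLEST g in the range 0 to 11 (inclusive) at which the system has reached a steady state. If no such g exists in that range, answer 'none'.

Gen 0: 00010100000001
Gen 1 (rule 30): 00110110000011
Gen 2 (rule 184): 00101101000010
Gen 3 (rule 54): 01110011100111
Gen 4 (rule 30): 11001110011100
Gen 5 (rule 184): 10101101011010
Gen 6 (rule 54): 11110011100111
Gen 7 (rule 30): 10001110011100
Gen 8 (rule 184): 01001101011010
Gen 9 (rule 54): 11110011100111
Gen 10 (rule 30): 10001110011100
Gen 11 (rule 184): 01001101011010
Gen 12 (rule 54): 11110011100111
Gen 13 (rule 30): 10001110011100
Gen 14 (rule 184): 01001101011010

Answer: 6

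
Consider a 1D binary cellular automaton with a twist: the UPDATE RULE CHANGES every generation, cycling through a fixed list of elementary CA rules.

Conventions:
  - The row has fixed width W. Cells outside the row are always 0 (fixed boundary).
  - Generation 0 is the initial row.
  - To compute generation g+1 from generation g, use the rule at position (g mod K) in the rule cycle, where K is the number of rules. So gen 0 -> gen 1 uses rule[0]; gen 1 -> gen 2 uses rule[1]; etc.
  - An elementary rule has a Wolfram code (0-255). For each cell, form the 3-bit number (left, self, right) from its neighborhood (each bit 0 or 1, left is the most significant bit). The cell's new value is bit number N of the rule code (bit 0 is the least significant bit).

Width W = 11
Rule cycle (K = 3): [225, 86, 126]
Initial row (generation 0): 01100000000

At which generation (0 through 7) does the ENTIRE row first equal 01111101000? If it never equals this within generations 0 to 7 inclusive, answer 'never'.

Answer: 7

Derivation:
Gen 0: 01100000000
Gen 1 (rule 225): 00101111111
Gen 2 (rule 86): 01100000001
Gen 3 (rule 126): 11110000011
Gen 4 (rule 225): 01110111001
Gen 5 (rule 86): 10010001111
Gen 6 (rule 126): 11111011001
Gen 7 (rule 225): 01111101000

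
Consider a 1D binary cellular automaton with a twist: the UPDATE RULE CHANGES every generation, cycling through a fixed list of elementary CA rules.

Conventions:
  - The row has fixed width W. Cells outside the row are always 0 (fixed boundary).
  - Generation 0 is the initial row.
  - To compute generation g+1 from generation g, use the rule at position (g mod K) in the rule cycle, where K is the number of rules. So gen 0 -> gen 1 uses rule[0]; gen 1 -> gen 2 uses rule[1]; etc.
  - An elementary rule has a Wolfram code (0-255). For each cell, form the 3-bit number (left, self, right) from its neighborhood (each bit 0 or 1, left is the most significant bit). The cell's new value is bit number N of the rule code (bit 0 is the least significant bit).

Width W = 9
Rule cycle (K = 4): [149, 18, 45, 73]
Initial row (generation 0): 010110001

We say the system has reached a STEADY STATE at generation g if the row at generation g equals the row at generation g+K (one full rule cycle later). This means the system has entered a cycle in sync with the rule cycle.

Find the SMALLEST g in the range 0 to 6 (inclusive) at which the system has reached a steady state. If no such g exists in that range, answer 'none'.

Gen 0: 010110001
Gen 1 (rule 149): 010001101
Gen 2 (rule 18): 101010000
Gen 3 (rule 45): 111110111
Gen 4 (rule 73): 100010101
Gen 5 (rule 149): 111010101
Gen 6 (rule 18): 000000000
Gen 7 (rule 45): 111111111
Gen 8 (rule 73): 100000001
Gen 9 (rule 149): 111111101
Gen 10 (rule 18): 000000000

Answer: 6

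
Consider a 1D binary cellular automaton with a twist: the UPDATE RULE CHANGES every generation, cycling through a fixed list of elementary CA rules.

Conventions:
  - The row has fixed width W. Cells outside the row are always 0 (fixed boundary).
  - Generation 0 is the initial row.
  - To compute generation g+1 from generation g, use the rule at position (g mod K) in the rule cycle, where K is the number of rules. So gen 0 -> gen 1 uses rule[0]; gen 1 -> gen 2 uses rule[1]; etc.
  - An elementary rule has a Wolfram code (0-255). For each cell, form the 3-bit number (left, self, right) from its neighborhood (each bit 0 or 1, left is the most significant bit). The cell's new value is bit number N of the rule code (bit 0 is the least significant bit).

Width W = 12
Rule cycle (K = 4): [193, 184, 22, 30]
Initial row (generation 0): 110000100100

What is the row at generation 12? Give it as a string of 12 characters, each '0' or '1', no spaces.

Gen 0: 110000100100
Gen 1 (rule 193): 010110000001
Gen 2 (rule 184): 001101000000
Gen 3 (rule 22): 010001100000
Gen 4 (rule 30): 111011010000
Gen 5 (rule 193): 011001000111
Gen 6 (rule 184): 010100100110
Gen 7 (rule 22): 110111111001
Gen 8 (rule 30): 100100000111
Gen 9 (rule 193): 000001110011
Gen 10 (rule 184): 000001101010
Gen 11 (rule 22): 000010001011
Gen 12 (rule 30): 000111011010

Answer: 000111011010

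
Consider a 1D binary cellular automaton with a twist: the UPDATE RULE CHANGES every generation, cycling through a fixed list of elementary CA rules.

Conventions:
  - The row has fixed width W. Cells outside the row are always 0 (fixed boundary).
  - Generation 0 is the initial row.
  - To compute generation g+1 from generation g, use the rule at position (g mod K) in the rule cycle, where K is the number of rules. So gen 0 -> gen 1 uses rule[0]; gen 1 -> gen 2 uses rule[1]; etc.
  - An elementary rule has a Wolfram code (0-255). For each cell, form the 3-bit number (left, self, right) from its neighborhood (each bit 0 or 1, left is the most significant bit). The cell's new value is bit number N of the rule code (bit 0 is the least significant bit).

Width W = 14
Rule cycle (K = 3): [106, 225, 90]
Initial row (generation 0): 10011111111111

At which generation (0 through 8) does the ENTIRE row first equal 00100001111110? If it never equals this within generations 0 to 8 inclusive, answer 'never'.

Gen 0: 10011111111111
Gen 1 (rule 106): 00110000000001
Gen 2 (rule 225): 10010111111100
Gen 3 (rule 90): 01100100000110
Gen 4 (rule 106): 11101000001110
Gen 5 (rule 225): 01110011100110
Gen 6 (rule 90): 11011110111111
Gen 7 (rule 106): 11110011100001
Gen 8 (rule 225): 01110001101100

Answer: never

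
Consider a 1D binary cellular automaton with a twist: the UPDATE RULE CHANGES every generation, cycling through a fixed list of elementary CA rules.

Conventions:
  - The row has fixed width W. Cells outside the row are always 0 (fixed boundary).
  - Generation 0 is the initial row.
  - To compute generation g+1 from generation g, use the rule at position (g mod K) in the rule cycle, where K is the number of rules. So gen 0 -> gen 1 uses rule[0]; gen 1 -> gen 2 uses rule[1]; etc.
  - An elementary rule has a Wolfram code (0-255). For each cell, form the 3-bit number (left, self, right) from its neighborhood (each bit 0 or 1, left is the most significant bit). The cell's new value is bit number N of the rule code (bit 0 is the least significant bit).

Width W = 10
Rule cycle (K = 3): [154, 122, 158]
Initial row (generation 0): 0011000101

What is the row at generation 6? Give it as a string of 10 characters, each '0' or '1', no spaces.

Gen 0: 0011000101
Gen 1 (rule 154): 0110101000
Gen 2 (rule 122): 1111010100
Gen 3 (rule 158): 1110010110
Gen 4 (rule 154): 1101100101
Gen 5 (rule 122): 1111111010
Gen 6 (rule 158): 1111110011

Answer: 1111110011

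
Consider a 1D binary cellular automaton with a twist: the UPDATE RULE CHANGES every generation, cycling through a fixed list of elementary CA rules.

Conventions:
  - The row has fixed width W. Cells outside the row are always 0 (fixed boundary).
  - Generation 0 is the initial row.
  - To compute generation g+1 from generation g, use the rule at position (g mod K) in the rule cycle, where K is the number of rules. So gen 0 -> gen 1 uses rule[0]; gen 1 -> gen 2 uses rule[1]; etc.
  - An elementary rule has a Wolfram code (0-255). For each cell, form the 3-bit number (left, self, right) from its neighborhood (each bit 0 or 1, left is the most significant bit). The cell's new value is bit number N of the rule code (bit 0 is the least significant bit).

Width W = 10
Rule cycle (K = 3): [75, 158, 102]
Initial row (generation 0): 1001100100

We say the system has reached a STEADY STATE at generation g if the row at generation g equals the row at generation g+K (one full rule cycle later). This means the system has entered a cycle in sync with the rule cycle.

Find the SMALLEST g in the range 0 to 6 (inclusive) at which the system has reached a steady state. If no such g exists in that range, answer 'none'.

Answer: 5

Derivation:
Gen 0: 1001100100
Gen 1 (rule 75): 0011101001
Gen 2 (rule 158): 0111001111
Gen 3 (rule 102): 1001010001
Gen 4 (rule 75): 0010000110
Gen 5 (rule 158): 0111001101
Gen 6 (rule 102): 1001010111
Gen 7 (rule 75): 0010000101
Gen 8 (rule 158): 0111001101
Gen 9 (rule 102): 1001010111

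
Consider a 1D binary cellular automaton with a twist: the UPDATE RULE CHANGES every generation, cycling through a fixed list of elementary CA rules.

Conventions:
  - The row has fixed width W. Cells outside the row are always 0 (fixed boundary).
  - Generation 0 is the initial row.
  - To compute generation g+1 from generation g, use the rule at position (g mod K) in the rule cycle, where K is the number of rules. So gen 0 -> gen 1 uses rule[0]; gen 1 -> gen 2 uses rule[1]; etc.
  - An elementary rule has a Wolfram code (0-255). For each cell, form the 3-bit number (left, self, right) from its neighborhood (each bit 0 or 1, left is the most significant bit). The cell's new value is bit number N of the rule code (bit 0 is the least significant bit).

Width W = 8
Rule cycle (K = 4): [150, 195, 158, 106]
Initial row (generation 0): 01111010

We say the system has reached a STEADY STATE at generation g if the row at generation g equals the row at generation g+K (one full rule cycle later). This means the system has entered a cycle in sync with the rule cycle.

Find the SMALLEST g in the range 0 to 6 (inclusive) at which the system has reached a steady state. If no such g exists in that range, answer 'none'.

Gen 0: 01111010
Gen 1 (rule 150): 10110011
Gen 2 (rule 195): 00010101
Gen 3 (rule 158): 00110101
Gen 4 (rule 106): 01111010
Gen 5 (rule 150): 10110011
Gen 6 (rule 195): 00010101
Gen 7 (rule 158): 00110101
Gen 8 (rule 106): 01111010
Gen 9 (rule 150): 10110011
Gen 10 (rule 195): 00010101

Answer: 0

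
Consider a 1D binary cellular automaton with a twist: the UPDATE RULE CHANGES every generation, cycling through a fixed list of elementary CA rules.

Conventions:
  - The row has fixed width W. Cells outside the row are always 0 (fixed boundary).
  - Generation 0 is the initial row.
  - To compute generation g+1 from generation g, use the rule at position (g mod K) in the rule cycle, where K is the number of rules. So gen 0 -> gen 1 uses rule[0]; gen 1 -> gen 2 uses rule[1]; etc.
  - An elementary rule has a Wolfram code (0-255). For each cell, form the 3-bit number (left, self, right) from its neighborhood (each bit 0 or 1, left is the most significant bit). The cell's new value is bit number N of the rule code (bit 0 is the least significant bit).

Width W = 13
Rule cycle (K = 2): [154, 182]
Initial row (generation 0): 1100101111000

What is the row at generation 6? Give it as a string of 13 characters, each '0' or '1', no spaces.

Gen 0: 1100101111000
Gen 1 (rule 154): 1011001110100
Gen 2 (rule 182): 1100110101110
Gen 3 (rule 154): 1011100001101
Gen 4 (rule 182): 1101010010011
Gen 5 (rule 154): 1000001101110
Gen 6 (rule 182): 1100010010101

Answer: 1100010010101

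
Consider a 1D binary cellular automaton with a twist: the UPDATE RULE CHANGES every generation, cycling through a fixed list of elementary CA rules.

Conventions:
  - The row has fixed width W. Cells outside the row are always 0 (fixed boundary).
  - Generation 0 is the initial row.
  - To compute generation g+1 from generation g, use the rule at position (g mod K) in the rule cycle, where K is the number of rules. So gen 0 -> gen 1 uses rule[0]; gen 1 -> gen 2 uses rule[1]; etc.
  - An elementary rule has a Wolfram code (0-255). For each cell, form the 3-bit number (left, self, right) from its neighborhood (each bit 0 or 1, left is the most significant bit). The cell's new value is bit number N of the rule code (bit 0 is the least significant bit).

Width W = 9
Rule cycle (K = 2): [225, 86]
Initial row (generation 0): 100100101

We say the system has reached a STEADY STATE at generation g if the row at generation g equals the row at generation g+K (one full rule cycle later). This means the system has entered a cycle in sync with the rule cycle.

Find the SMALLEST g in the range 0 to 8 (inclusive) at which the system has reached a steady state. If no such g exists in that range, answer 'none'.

Answer: none

Derivation:
Gen 0: 100100101
Gen 1 (rule 225): 000000010
Gen 2 (rule 86): 000000111
Gen 3 (rule 225): 111110011
Gen 4 (rule 86): 000011101
Gen 5 (rule 225): 111001110
Gen 6 (rule 86): 001110011
Gen 7 (rule 225): 100110001
Gen 8 (rule 86): 111011011
Gen 9 (rule 225): 011101101
Gen 10 (rule 86): 100100101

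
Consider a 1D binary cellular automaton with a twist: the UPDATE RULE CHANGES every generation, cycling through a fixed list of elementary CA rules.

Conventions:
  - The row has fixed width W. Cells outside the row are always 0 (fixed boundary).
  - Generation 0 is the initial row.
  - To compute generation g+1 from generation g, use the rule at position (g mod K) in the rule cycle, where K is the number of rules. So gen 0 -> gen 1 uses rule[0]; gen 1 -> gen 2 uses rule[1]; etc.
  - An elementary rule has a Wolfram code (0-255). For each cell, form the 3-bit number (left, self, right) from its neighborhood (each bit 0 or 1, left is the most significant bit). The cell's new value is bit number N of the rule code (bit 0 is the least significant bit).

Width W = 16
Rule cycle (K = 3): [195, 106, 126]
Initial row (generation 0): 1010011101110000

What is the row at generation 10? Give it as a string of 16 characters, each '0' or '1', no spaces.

Gen 0: 1010011101110000
Gen 1 (rule 195): 0000101100110111
Gen 2 (rule 106): 0001011101111101
Gen 3 (rule 126): 0011110111000111
Gen 4 (rule 195): 1101110011011011
Gen 5 (rule 106): 1111010111111111
Gen 6 (rule 126): 1001111100000001
Gen 7 (rule 195): 0010111101111110
Gen 8 (rule 106): 0101100111000010
Gen 9 (rule 126): 1111111101100111
Gen 10 (rule 195): 0111111100101011

Answer: 0111111100101011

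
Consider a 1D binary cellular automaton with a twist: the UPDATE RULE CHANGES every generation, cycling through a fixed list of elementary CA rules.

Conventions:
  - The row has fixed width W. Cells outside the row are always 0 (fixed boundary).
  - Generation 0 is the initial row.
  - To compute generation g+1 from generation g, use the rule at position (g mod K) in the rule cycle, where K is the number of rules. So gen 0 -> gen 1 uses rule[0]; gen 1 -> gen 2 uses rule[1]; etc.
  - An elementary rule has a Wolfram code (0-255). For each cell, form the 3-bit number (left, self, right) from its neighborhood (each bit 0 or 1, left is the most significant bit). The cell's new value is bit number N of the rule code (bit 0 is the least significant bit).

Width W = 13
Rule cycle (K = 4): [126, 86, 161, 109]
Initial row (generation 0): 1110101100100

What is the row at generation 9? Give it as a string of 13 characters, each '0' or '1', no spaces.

Answer: 1111000111111

Derivation:
Gen 0: 1110101100100
Gen 1 (rule 126): 1011111111110
Gen 2 (rule 86): 1000000000011
Gen 3 (rule 161): 0011111111000
Gen 4 (rule 109): 1010000001011
Gen 5 (rule 126): 1111000011111
Gen 6 (rule 86): 0001100100001
Gen 7 (rule 161): 1100000001100
Gen 8 (rule 109): 1101111101101
Gen 9 (rule 126): 1111000111111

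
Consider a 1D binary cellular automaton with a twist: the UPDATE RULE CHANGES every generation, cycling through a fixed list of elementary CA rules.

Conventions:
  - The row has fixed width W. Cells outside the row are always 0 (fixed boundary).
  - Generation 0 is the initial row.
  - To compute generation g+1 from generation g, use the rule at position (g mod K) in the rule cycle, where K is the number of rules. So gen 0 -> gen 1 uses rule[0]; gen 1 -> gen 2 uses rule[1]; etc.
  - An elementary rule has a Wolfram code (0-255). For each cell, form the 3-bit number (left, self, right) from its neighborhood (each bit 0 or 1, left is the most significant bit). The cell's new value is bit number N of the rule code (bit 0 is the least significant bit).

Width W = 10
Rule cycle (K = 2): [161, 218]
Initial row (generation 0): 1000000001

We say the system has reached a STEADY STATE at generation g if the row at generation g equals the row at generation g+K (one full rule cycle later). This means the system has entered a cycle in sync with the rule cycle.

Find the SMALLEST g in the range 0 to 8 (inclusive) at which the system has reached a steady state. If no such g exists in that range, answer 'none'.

Gen 0: 1000000001
Gen 1 (rule 161): 0011111100
Gen 2 (rule 218): 0111111110
Gen 3 (rule 161): 0011111100
Gen 4 (rule 218): 0111111110
Gen 5 (rule 161): 0011111100
Gen 6 (rule 218): 0111111110
Gen 7 (rule 161): 0011111100
Gen 8 (rule 218): 0111111110
Gen 9 (rule 161): 0011111100
Gen 10 (rule 218): 0111111110

Answer: 1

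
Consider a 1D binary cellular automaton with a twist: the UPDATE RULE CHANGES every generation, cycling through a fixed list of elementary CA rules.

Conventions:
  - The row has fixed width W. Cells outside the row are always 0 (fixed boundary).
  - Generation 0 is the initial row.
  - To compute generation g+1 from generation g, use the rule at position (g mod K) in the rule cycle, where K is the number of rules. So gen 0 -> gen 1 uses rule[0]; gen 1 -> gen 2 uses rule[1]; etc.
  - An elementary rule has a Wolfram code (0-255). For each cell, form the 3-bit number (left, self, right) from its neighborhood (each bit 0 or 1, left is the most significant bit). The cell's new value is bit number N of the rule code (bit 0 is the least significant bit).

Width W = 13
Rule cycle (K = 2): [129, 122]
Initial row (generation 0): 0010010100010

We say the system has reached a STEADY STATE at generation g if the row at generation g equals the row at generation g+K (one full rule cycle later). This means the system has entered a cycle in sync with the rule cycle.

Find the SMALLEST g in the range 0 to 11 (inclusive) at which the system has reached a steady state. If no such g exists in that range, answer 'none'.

Answer: none

Derivation:
Gen 0: 0010010100010
Gen 1 (rule 129): 1000000001000
Gen 2 (rule 122): 0100000010100
Gen 3 (rule 129): 0001111000001
Gen 4 (rule 122): 0011001100010
Gen 5 (rule 129): 1000000001000
Gen 6 (rule 122): 0100000010100
Gen 7 (rule 129): 0001111000001
Gen 8 (rule 122): 0011001100010
Gen 9 (rule 129): 1000000001000
Gen 10 (rule 122): 0100000010100
Gen 11 (rule 129): 0001111000001
Gen 12 (rule 122): 0011001100010
Gen 13 (rule 129): 1000000001000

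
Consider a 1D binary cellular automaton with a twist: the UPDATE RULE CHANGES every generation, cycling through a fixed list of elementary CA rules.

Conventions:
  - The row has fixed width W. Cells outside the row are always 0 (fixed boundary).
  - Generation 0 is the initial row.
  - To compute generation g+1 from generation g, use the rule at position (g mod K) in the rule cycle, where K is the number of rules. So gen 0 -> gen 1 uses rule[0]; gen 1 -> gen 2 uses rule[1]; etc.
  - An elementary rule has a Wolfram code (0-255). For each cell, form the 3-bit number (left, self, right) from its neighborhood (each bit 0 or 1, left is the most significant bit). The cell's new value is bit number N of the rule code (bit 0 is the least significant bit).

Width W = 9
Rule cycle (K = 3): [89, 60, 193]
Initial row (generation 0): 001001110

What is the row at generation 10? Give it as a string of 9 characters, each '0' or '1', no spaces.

Gen 0: 001001110
Gen 1 (rule 89): 100101011
Gen 2 (rule 60): 110111110
Gen 3 (rule 193): 010011110
Gen 4 (rule 89): 001010011
Gen 5 (rule 60): 001111010
Gen 6 (rule 193): 100111000
Gen 7 (rule 89): 010101111
Gen 8 (rule 60): 011111000
Gen 9 (rule 193): 001111011
Gen 10 (rule 89): 101001011

Answer: 101001011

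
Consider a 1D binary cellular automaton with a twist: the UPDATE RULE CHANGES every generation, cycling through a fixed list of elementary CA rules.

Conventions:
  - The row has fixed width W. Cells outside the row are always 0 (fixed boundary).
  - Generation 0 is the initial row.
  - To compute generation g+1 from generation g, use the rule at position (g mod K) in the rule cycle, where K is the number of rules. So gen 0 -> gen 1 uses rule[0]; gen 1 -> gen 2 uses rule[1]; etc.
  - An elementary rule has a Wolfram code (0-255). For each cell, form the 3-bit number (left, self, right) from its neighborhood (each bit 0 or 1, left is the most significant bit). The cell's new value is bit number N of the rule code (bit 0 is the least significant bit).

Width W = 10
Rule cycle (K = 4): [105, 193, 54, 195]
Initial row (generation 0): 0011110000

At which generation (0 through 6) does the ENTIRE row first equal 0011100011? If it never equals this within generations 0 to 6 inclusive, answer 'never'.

Gen 0: 0011110000
Gen 1 (rule 105): 1010010111
Gen 2 (rule 193): 0000000011
Gen 3 (rule 54): 0000000100
Gen 4 (rule 195): 1111111001
Gen 5 (rule 105): 1000001000
Gen 6 (rule 193): 0011100011

Answer: 6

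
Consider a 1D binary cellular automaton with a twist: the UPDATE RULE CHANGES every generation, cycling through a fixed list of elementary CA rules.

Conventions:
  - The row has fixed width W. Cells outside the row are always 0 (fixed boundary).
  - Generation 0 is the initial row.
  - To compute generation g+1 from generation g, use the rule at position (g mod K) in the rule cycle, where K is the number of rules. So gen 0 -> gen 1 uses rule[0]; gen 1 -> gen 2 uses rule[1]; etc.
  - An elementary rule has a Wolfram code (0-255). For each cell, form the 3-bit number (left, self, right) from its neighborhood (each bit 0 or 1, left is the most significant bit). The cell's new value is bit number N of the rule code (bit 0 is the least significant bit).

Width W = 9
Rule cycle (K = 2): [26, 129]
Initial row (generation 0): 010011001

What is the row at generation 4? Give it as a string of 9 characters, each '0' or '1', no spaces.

Answer: 100000111

Derivation:
Gen 0: 010011001
Gen 1 (rule 26): 101110110
Gen 2 (rule 129): 000100000
Gen 3 (rule 26): 001010000
Gen 4 (rule 129): 100000111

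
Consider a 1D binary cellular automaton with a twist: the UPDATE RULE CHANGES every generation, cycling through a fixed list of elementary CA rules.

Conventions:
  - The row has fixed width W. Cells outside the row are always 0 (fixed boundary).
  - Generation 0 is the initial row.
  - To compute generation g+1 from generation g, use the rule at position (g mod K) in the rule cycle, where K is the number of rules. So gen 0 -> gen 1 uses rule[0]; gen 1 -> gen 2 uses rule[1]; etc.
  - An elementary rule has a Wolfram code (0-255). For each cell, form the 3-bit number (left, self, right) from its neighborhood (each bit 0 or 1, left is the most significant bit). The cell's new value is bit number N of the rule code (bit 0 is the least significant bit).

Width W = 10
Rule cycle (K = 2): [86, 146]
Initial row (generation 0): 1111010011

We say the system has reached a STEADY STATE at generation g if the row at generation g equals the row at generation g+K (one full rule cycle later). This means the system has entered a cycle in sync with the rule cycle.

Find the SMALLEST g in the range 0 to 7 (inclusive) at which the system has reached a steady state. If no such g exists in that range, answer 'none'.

Gen 0: 1111010011
Gen 1 (rule 86): 0001011101
Gen 2 (rule 146): 0010001000
Gen 3 (rule 86): 0111011100
Gen 4 (rule 146): 1010001010
Gen 5 (rule 86): 1011011011
Gen 6 (rule 146): 0000000000
Gen 7 (rule 86): 0000000000
Gen 8 (rule 146): 0000000000
Gen 9 (rule 86): 0000000000

Answer: 6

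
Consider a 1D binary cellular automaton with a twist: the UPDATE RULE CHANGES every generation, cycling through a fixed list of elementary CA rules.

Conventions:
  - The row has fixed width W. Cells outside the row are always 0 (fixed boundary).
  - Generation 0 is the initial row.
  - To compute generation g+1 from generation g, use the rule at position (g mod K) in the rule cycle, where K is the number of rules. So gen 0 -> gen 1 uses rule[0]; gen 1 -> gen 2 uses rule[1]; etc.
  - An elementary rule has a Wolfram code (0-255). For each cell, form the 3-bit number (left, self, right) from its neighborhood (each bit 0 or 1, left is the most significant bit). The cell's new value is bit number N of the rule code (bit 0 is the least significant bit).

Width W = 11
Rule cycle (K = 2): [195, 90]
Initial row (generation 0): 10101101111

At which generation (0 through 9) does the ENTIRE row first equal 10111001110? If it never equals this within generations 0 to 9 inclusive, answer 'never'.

Gen 0: 10101101111
Gen 1 (rule 195): 00000100111
Gen 2 (rule 90): 00001011101
Gen 3 (rule 195): 11110001100
Gen 4 (rule 90): 10011011110
Gen 5 (rule 195): 00101001110
Gen 6 (rule 90): 01000111011
Gen 7 (rule 195): 10011011001
Gen 8 (rule 90): 01111011110
Gen 9 (rule 195): 10111001110

Answer: 9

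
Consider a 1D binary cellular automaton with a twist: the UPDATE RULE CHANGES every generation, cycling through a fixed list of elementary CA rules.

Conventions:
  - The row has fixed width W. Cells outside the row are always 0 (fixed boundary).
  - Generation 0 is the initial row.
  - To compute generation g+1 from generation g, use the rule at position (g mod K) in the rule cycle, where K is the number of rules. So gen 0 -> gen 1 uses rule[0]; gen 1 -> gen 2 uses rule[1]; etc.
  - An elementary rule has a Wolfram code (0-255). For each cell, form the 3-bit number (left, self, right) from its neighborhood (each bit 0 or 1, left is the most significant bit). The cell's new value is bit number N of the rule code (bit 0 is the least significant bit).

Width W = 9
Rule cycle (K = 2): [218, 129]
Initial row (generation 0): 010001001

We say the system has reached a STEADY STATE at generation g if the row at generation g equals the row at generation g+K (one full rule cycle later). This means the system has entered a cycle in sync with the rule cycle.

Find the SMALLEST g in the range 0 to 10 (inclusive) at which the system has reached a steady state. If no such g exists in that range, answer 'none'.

Answer: 5

Derivation:
Gen 0: 010001001
Gen 1 (rule 218): 101010110
Gen 2 (rule 129): 000000000
Gen 3 (rule 218): 000000000
Gen 4 (rule 129): 111111111
Gen 5 (rule 218): 111111111
Gen 6 (rule 129): 011111110
Gen 7 (rule 218): 111111111
Gen 8 (rule 129): 011111110
Gen 9 (rule 218): 111111111
Gen 10 (rule 129): 011111110
Gen 11 (rule 218): 111111111
Gen 12 (rule 129): 011111110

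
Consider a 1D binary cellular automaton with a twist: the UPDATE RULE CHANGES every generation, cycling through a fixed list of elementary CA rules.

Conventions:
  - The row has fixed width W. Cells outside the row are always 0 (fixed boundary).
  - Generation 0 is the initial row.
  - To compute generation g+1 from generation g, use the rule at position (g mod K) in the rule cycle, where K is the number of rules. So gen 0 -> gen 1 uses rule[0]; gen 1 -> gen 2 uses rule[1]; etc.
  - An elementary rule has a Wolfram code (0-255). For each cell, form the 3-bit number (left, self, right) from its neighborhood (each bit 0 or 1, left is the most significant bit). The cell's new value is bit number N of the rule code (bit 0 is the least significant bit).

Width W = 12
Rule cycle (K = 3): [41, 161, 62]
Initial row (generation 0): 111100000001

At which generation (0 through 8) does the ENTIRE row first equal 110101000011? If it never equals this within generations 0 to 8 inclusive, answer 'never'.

Gen 0: 111100000001
Gen 1 (rule 41): 100001111100
Gen 2 (rule 161): 001100111001
Gen 3 (rule 62): 011011100111
Gen 4 (rule 41): 010110000100
Gen 5 (rule 161): 001000110001
Gen 6 (rule 62): 011101101011
Gen 7 (rule 41): 010011010110
Gen 8 (rule 161): 000000101000

Answer: never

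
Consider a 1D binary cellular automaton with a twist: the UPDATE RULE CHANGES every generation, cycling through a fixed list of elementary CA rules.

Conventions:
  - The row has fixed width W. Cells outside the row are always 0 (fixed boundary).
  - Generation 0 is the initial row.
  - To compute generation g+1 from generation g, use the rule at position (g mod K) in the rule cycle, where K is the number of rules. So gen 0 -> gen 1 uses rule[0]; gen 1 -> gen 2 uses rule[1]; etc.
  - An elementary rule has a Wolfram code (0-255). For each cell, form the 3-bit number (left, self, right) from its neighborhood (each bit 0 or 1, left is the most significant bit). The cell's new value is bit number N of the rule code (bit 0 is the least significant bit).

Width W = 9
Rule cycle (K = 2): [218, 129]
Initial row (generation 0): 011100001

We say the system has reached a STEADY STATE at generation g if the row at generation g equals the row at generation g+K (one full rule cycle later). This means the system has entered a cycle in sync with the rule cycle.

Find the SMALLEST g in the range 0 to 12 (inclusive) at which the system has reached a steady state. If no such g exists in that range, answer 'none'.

Answer: 5

Derivation:
Gen 0: 011100001
Gen 1 (rule 218): 111110010
Gen 2 (rule 129): 011100000
Gen 3 (rule 218): 111110000
Gen 4 (rule 129): 011100111
Gen 5 (rule 218): 111111111
Gen 6 (rule 129): 011111110
Gen 7 (rule 218): 111111111
Gen 8 (rule 129): 011111110
Gen 9 (rule 218): 111111111
Gen 10 (rule 129): 011111110
Gen 11 (rule 218): 111111111
Gen 12 (rule 129): 011111110
Gen 13 (rule 218): 111111111
Gen 14 (rule 129): 011111110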